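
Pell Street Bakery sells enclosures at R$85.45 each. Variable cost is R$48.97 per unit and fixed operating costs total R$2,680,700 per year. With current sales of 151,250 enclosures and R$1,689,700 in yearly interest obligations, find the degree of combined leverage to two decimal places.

4.81

Total contribution margin = 151,250 × R$36.48 = R$5,517,600.00.
EBIT = R$5,517,600.00 − R$2,680,700 = R$2,836,900.00. Interest = R$1,689,700.00.
DOL = R$5,517,600.00 ÷ R$2,836,900.00 = 1.9449; DFL = R$2,836,900.00 ÷ R$1,147,200.00 = 2.4729.
DCL = DOL × DFL = 1.9449 × 2.4729 = 4.8095.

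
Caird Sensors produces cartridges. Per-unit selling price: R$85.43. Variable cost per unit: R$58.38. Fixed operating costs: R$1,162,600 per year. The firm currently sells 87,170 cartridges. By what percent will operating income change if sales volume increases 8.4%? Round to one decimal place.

+16.6%

At 87,170 units, contribution = 87,170 × R$27.05 = R$2,357,948.50.
Subtracting fixed costs: EBIT = R$2,357,948.50 − R$1,162,600 = R$1,195,348.50.
So DOL = total CM / EBIT = R$2,357,948.50 / R$1,195,348.50 = 1.9726.
%ΔEBIT = DOL × %ΔSales = 1.9726 × +8.4% = +16.6%.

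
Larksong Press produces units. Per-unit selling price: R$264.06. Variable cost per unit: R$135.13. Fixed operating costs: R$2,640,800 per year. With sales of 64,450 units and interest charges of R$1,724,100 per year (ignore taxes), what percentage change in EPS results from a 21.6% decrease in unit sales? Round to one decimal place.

Total contribution margin = 64,450 × R$128.93 = R$8,309,538.50.
Operating income = contribution − fixed costs = R$8,309,538.50 − R$2,640,800 = R$5,668,738.50.
After interest of R$1,724,100.00, pre-tax earnings = R$3,944,638.50.
DCL = total CM / (EBIT − I) = R$8,309,538.50 / R$3,944,638.50 = 2.1065.
%ΔEPS = DCL × %ΔSales = 2.1065 × -21.6% = -45.5%.

-45.5%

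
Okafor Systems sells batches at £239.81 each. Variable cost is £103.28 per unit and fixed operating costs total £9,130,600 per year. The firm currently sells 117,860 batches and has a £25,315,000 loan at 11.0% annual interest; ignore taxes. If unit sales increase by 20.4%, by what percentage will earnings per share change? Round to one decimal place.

+78.6%

Contribution at this volume is 117,860 × £136.53 = £16,091,425.80.
EBIT = £16,091,425.80 − £9,130,600 = £6,960,825.80.
After interest of £2,784,650.00, pre-tax earnings = £4,176,175.80.
Degree of combined leverage = contribution ÷ (EBIT − I) = £16,091,425.80 ÷ £4,176,175.80 = 3.8531.
%ΔEPS = DCL × %ΔSales = 3.8531 × +20.4% = +78.6%.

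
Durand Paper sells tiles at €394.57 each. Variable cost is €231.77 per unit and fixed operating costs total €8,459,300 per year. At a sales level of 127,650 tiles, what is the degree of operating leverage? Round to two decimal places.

Total contribution margin = 127,650 × €162.80 = €20,781,420.00.
Operating income = contribution − fixed costs = €20,781,420.00 − €8,459,300 = €12,322,120.00.
DOL = contribution ÷ EBIT = €20,781,420.00 ÷ €12,322,120.00 = 1.6865.

1.69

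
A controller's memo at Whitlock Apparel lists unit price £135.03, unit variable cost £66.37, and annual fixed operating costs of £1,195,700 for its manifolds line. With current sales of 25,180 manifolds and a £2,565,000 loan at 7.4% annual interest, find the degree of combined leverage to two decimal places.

5.04

Contribution at this volume is 25,180 × £68.66 = £1,728,858.80.
EBIT = £1,728,858.80 − £1,195,700 = £533,158.80. Interest = £189,810.00, so EBIT − I = £343,348.80.
DCL = contribution ÷ (EBIT − I) = £1,728,858.80 ÷ £343,348.80 = 5.0353.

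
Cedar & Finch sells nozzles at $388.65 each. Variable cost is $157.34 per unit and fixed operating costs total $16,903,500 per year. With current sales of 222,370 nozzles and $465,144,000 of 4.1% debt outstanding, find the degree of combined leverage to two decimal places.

At 222,370 units, contribution = 222,370 × $231.31 = $51,436,404.70.
Operating income = contribution − fixed costs = $51,436,404.70 − $16,903,500 = $34,532,904.70. Interest = $19,070,904.00, so EBIT − I = $15,462,000.70.
Degree of total leverage = total CM / (EBIT − interest) = $51,436,404.70 / $15,462,000.70 = 3.3266.

3.33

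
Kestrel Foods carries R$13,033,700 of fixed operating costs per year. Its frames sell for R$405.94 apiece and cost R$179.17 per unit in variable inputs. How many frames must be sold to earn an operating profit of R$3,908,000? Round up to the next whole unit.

74,709 frames

Unit CM = price − variable cost = R$405.94 − R$179.17 = R$226.77.
Units = (FC + target) / CM = (R$13,033,700 + R$3,908,000) / R$226.77 = 74,708.74, so 74,709 frames.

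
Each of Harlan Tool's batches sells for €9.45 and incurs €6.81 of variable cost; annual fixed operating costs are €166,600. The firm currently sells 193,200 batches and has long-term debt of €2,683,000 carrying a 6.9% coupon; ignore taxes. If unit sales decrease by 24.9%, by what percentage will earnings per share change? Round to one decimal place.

-80.2%

Total contribution margin = 193,200 × €2.64 = €510,048.00.
Operating income = contribution − fixed costs = €510,048.00 − €166,600 = €343,448.00.
Interest = €185,127.00, so EBIT − I = €158,321.00.
Degree of combined leverage = contribution ÷ (EBIT − I) = €510,048.00 ÷ €158,321.00 = 3.2216.
EPS therefore changes by 3.2216 × (-24.9%) = -80.2%.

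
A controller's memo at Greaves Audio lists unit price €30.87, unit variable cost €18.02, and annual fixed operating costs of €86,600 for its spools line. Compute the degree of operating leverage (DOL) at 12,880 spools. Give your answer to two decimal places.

Total contribution margin = 12,880 × €12.85 = €165,508.00.
Operating income = contribution − fixed costs = €165,508.00 − €86,600 = €78,908.00.
DOL = contribution ÷ EBIT = €165,508.00 ÷ €78,908.00 = 2.0975.

2.10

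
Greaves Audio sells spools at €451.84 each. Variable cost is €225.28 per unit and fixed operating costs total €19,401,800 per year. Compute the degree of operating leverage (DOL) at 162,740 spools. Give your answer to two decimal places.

Total contribution margin = 162,740 × €226.56 = €36,870,374.40.
EBIT = €36,870,374.40 − €19,401,800 = €17,468,574.40.
Degree of operating leverage = €36,870,374.40 / €17,468,574.40 = 2.1107.

2.11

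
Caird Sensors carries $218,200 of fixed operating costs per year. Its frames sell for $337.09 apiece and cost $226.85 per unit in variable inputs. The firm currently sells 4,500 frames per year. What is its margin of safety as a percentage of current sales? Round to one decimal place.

Contribution margin per unit = $337.09 − $226.85 = $110.24. Break-even units = $218,200 ÷ $110.24 = 1,979.32; break-even revenue = 1,979.32 × $337.09 = $667,208.25.
Actual sales revenue = 4,500 × $337.09 = $1,516,905.00.
Margin of safety = ($1,516,905.00 − $667,208.25) ÷ $1,516,905.00 = 56.0%.

56.0%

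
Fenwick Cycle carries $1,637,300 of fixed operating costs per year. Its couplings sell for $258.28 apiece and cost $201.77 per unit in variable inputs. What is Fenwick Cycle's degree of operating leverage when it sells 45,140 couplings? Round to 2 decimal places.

2.79

At 45,140 units, contribution = 45,140 × $56.51 = $2,550,861.40.
Operating income = contribution − fixed costs = $2,550,861.40 − $1,637,300 = $913,561.40.
DOL = contribution ÷ EBIT = $2,550,861.40 ÷ $913,561.40 = 2.7922.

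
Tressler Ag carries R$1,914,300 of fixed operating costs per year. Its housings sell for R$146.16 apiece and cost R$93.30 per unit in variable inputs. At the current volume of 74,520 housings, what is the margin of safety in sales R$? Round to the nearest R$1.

Unit CM = price − variable cost = R$146.16 − R$93.30 = R$52.86. Break-even units = R$1,914,300 ÷ R$52.86 = 36,214.53; break-even revenue = 36,214.53 × R$146.16 = R$5,293,115.55.
Current sales = 74,520 × R$146.16 = R$10,891,843.20.
Margin of safety = R$10,891,843.20 − R$5,293,115.55 = R$5,598,728.

R$5,598,728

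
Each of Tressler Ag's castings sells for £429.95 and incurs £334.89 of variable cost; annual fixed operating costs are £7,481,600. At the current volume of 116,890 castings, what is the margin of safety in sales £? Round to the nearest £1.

Unit CM = price − variable cost = £429.95 − £334.89 = £95.06. Break-even units = £7,481,600 ÷ £95.06 = 78,703.98; break-even revenue = 78,703.98 × £429.95 = £33,838,774.67.
Current sales = 116,890 × £429.95 = £50,256,855.50.
Margin of safety = £50,256,855.50 − £33,838,774.67 = £16,418,081.

£16,418,081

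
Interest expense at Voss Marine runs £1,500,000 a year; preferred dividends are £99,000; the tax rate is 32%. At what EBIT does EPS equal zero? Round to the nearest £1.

£1,645,588

Preferred dividends are paid after tax, so their pre-tax equivalent is £99,000 ÷ (1 − 0.32) = £145,588.24.
EPS = 0 when EBIT covers interest plus the pre-tax preferred burden: £1,500,000 + £145,588.24 = £1,645,588.24.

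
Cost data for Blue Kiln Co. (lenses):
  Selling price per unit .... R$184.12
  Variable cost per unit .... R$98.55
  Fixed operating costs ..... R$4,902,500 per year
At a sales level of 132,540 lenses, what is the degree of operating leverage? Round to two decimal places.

1.76

Total contribution margin = 132,540 × R$85.57 = R$11,341,447.80.
EBIT = R$11,341,447.80 − R$4,902,500 = R$6,438,947.80.
Degree of operating leverage = R$11,341,447.80 / R$6,438,947.80 = 1.7614.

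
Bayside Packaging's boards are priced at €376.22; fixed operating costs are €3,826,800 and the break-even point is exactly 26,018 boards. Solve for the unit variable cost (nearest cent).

€229.14

Contribution per unit must be FC / Q = €3,826,800 / 26,018 = €147.0828.
Variable cost per unit = €376.22 − €147.0828 = €229.14.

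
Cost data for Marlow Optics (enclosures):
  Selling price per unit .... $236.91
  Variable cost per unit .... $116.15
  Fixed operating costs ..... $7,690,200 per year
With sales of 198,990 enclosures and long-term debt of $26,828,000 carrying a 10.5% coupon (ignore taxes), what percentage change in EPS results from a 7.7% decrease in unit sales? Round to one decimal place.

-13.7%

Total contribution margin = 198,990 × $120.76 = $24,030,032.40.
EBIT = $24,030,032.40 − $7,690,200 = $16,339,832.40.
After interest of $2,816,940.00, pre-tax earnings = $13,522,892.40.
DCL = total CM / (EBIT − I) = $24,030,032.40 / $13,522,892.40 = 1.7770.
%ΔEPS = DCL × %ΔSales = 1.7770 × -7.7% = -13.7%.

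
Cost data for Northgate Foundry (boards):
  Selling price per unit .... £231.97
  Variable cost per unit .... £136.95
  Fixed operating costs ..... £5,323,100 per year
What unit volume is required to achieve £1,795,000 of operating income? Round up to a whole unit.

Contribution margin per unit = £231.97 − £136.95 = £95.02.
Need Q such that Q × £95.02 − £5,323,100 = £1,795,000, i.e. Q = £7,118,100 / £95.02 = 74,911.60 → 74,912.

74,912 boards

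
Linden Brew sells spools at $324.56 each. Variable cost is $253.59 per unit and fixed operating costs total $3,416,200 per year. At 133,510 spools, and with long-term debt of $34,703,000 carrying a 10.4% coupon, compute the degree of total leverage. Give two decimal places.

Contribution at this volume is 133,510 × $70.97 = $9,475,204.70.
EBIT = $9,475,204.70 − $3,416,200 = $6,059,004.70. Interest = $3,609,112.00.
DOL = $9,475,204.70 ÷ $6,059,004.70 = 1.5638; DFL = $6,059,004.70 ÷ $2,449,892.70 = 2.4732.
Combined leverage = 1.5638 × 2.4732 = 3.8676.

3.87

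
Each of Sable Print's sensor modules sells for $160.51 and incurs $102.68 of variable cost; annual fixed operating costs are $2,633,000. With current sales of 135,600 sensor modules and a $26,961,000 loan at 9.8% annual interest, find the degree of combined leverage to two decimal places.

Total contribution margin = 135,600 × $57.83 = $7,841,748.00.
Operating income = contribution − fixed costs = $7,841,748.00 − $2,633,000 = $5,208,748.00. Interest = $2,642,178.00, so EBIT − I = $2,566,570.00.
Degree of total leverage = total CM / (EBIT − interest) = $7,841,748.00 / $2,566,570.00 = 3.0553.

3.06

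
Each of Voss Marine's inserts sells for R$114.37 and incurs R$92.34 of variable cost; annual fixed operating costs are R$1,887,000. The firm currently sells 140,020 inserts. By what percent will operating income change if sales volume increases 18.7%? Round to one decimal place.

+48.2%

Total contribution margin = 140,020 × R$22.03 = R$3,084,640.60.
EBIT = R$3,084,640.60 − R$1,887,000 = R$1,197,640.60.
So DOL = total CM / EBIT = R$3,084,640.60 / R$1,197,640.60 = 2.5756.
%ΔEBIT = DOL × %ΔSales = 2.5756 × +18.7% = +48.2%.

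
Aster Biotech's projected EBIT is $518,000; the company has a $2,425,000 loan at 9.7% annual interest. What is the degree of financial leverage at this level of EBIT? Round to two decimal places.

1.83

Annual interest charges come to $235,225.00.
DFL = EBIT ÷ (EBIT − I) = $518,000 ÷ ($518,000 − $235,225.00) = $518,000 ÷ $282,775.00 = 1.8318.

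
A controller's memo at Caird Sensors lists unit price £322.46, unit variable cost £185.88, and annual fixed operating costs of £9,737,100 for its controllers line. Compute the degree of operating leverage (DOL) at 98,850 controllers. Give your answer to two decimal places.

Total contribution margin = 98,850 × £136.58 = £13,500,933.00.
Operating income = contribution − fixed costs = £13,500,933.00 − £9,737,100 = £3,763,833.00.
So DOL = total CM / EBIT = £13,500,933.00 / £3,763,833.00 = 3.5870.

3.59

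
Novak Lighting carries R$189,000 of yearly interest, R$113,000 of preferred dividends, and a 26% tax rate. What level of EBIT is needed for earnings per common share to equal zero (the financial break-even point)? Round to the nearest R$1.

R$341,703

Grossing the preferred dividend up to pre-tax terms: R$113,000 / (1 − 0.26) = R$152,702.70.
EPS = 0 when EBIT covers interest plus the pre-tax preferred burden: R$189,000 + R$152,702.70 = R$341,702.70.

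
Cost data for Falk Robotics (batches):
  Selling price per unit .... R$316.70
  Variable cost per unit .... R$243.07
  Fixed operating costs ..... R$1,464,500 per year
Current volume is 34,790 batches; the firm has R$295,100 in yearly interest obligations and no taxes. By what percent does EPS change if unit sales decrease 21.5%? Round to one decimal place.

Total contribution margin = 34,790 × R$73.63 = R$2,561,587.70.
Subtracting fixed costs: EBIT = R$2,561,587.70 − R$1,464,500 = R$1,097,087.70.
After interest of R$295,100.00, pre-tax earnings = R$801,987.70.
DCL = total CM / (EBIT − I) = R$2,561,587.70 / R$801,987.70 = 3.1940.
%ΔEPS = DCL × %ΔSales = 3.1940 × -21.5% = -68.7%.

-68.7%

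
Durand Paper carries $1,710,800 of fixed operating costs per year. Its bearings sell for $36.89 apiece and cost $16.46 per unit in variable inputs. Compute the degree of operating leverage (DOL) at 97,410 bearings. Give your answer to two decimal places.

Total contribution margin = 97,410 × $20.43 = $1,990,086.30.
EBIT = $1,990,086.30 − $1,710,800 = $279,286.30.
So DOL = total CM / EBIT = $1,990,086.30 / $279,286.30 = 7.1256.

7.13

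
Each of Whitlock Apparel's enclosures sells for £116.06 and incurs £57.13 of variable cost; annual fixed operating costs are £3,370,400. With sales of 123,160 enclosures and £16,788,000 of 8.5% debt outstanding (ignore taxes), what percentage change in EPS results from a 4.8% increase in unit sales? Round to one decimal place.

+14.2%

Total contribution margin = 123,160 × £58.93 = £7,257,818.80.
EBIT = £7,257,818.80 − £3,370,400 = £3,887,418.80.
After interest of £1,426,980.00, pre-tax earnings = £2,460,438.80.
Degree of combined leverage = contribution ÷ (EBIT − I) = £7,257,818.80 ÷ £2,460,438.80 = 2.9498.
%ΔEPS = DCL × %ΔSales = 2.9498 × +4.8% = +14.2%.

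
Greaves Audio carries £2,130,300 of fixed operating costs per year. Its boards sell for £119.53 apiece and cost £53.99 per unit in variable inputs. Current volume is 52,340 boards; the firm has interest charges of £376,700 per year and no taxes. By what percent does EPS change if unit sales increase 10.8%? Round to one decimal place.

Total contribution margin = 52,340 × £65.54 = £3,430,363.60.
Subtracting fixed costs: EBIT = £3,430,363.60 − £2,130,300 = £1,300,063.60.
After interest of £376,700.00, pre-tax earnings = £923,363.60.
DCL = total CM / (EBIT − I) = £3,430,363.60 / £923,363.60 = 3.7151.
%ΔEPS = DCL × %ΔSales = 3.7151 × +10.8% = +40.1%.

+40.1%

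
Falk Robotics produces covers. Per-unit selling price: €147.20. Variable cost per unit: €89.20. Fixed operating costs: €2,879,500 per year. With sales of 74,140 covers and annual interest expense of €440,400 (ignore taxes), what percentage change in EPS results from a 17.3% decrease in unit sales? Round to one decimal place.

Contribution at this volume is 74,140 × €58.00 = €4,300,120.00.
Operating income = contribution − fixed costs = €4,300,120.00 − €2,879,500 = €1,420,620.00.
Interest = €440,400.00, so EBIT − I = €980,220.00.
Degree of combined leverage = contribution ÷ (EBIT − I) = €4,300,120.00 ÷ €980,220.00 = 4.3869.
EPS therefore changes by 4.3869 × (-17.3%) = -75.9%.

-75.9%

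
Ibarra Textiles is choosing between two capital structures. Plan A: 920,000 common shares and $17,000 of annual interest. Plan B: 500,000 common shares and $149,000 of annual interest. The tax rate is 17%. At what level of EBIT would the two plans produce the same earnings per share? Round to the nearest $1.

At indifference, (EBIT − 17,000)(1 − t)/920,000 = (EBIT − 149,000)(1 − t)/500,000.
Cancelling (1 − t) and cross-multiplying: 500,000·(EBIT − 17,000) = 920,000·(EBIT − 149,000).
EBIT × (920,000 − 500,000) = 149,000 × 920,000 − 17,000 × 500,000 = 128,580,000,000, so EBIT = 128,580,000,000 ÷ 420,000 = 306,142.86.

$306,143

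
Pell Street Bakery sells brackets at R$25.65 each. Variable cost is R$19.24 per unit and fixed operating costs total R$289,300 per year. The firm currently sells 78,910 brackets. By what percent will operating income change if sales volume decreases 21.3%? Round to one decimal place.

-49.8%

Contribution at this volume is 78,910 × R$6.41 = R$505,813.10.
Operating income = contribution − fixed costs = R$505,813.10 − R$289,300 = R$216,513.10.
Degree of operating leverage = R$505,813.10 / R$216,513.10 = 2.3362.
So EBIT moves 2.3362 × (-21.3%) = -49.8%.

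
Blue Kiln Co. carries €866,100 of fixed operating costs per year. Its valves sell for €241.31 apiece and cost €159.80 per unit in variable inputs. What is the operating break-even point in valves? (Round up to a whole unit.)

Unit CM = price − variable cost = €241.31 − €159.80 = €81.51.
Units to break even: €866,100 ÷ €81.51 = 10,625.69, rounded up to 10,626.

10,626 valves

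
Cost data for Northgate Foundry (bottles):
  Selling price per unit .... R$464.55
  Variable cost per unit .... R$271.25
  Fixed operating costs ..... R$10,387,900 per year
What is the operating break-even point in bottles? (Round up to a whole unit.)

Each unit contributes R$464.55 − R$271.25 = R$193.30.
Break-even Q = R$10,387,900 / R$193.30 = 53,739.78 → 53,740 bottles.

53,740 bottles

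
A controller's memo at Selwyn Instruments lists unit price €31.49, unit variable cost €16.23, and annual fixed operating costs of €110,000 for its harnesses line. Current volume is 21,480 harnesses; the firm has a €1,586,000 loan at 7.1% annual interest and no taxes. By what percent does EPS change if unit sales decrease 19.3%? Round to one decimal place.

-60.1%

At 21,480 units, contribution = 21,480 × €15.26 = €327,784.80.
Subtracting fixed costs: EBIT = €327,784.80 − €110,000 = €217,784.80.
After interest of €112,606.00, pre-tax earnings = €105,178.80.
DCL = total CM / (EBIT − I) = €327,784.80 / €105,178.80 = 3.1165.
%ΔEPS = DCL × %ΔSales = 3.1165 × -19.3% = -60.1%.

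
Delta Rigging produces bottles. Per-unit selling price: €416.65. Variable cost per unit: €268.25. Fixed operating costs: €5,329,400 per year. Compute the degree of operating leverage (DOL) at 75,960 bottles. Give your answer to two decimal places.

Total contribution margin = 75,960 × €148.40 = €11,272,464.00.
Operating income = contribution − fixed costs = €11,272,464.00 − €5,329,400 = €5,943,064.00.
So DOL = total CM / EBIT = €11,272,464.00 / €5,943,064.00 = 1.8967.

1.90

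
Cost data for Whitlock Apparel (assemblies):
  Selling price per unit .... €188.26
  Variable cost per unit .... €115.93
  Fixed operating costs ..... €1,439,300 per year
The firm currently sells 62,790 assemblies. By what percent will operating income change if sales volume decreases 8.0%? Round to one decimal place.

-11.7%

At 62,790 units, contribution = 62,790 × €72.33 = €4,541,600.70.
Subtracting fixed costs: EBIT = €4,541,600.70 − €1,439,300 = €3,102,300.70.
DOL = contribution ÷ EBIT = €4,541,600.70 ÷ €3,102,300.70 = 1.4639.
Operating income changes by 1.4639 × -8.0% = -11.7%.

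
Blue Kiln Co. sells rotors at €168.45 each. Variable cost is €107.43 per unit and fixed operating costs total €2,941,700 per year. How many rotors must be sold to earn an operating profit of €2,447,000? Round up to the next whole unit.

Unit CM = price − variable cost = €168.45 − €107.43 = €61.02.
Need Q such that Q × €61.02 − €2,941,700 = €2,447,000, i.e. Q = €5,388,700 / €61.02 = 88,310.39 → 88,311.

88,311 rotors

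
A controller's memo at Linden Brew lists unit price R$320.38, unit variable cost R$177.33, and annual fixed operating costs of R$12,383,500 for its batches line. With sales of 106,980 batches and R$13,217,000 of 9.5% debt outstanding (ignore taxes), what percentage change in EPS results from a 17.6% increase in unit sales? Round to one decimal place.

+161.8%

At 106,980 units, contribution = 106,980 × R$143.05 = R$15,303,489.00.
EBIT = R$15,303,489.00 − R$12,383,500 = R$2,919,989.00.
Interest = R$1,255,615.00, so EBIT − I = R$1,664,374.00.
DCL = total CM / (EBIT − I) = R$15,303,489.00 / R$1,664,374.00 = 9.1947.
%ΔEPS = DCL × %ΔSales = 9.1947 × +17.6% = +161.8%.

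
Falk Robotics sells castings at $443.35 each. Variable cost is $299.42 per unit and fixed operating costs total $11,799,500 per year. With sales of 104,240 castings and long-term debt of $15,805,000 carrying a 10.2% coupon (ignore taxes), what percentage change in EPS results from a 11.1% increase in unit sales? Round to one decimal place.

+104.6%

Contribution at this volume is 104,240 × $143.93 = $15,003,263.20.
Operating income = contribution − fixed costs = $15,003,263.20 − $11,799,500 = $3,203,763.20.
Interest = $1,612,110.00, so EBIT − I = $1,591,653.20.
Degree of combined leverage = contribution ÷ (EBIT − I) = $15,003,263.20 ÷ $1,591,653.20 = 9.4262.
%ΔEPS = DCL × %ΔSales = 9.4262 × +11.1% = +104.6%.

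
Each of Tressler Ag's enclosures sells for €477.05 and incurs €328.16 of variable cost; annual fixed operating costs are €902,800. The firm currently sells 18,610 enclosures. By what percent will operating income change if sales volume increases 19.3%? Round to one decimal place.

+28.6%

Total contribution margin = 18,610 × €148.89 = €2,770,842.90.
EBIT = €2,770,842.90 − €902,800 = €1,868,042.90.
DOL = contribution ÷ EBIT = €2,770,842.90 ÷ €1,868,042.90 = 1.4833.
Operating income changes by 1.4833 × +19.3% = +28.6%.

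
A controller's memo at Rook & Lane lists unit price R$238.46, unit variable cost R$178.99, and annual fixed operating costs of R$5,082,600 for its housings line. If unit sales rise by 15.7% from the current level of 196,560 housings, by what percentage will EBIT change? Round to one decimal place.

Total contribution margin = 196,560 × R$59.47 = R$11,689,423.20.
Subtracting fixed costs: EBIT = R$11,689,423.20 − R$5,082,600 = R$6,606,823.20.
So DOL = total CM / EBIT = R$11,689,423.20 / R$6,606,823.20 = 1.7693.
Operating income changes by 1.7693 × +15.7% = +27.8%.

+27.8%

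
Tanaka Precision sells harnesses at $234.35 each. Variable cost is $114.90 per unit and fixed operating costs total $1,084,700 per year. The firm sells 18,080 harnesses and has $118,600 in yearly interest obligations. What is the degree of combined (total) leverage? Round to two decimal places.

Contribution at this volume is 18,080 × $119.45 = $2,159,656.00.
Operating income = contribution − fixed costs = $2,159,656.00 − $1,084,700 = $1,074,956.00. Interest = $118,600.00.
DOL = $2,159,656.00 ÷ $1,074,956.00 = 2.0091; DFL = $1,074,956.00 ÷ $956,356.00 = 1.1240.
Combined leverage = 2.0091 × 1.1240 = 2.2582.

2.26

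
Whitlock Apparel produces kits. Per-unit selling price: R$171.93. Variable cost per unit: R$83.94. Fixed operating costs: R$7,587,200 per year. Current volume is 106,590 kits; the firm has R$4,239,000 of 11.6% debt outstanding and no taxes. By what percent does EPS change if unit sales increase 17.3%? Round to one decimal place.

At 106,590 units, contribution = 106,590 × R$87.99 = R$9,378,854.10.
Operating income = contribution − fixed costs = R$9,378,854.10 − R$7,587,200 = R$1,791,654.10.
Interest = R$491,724.00, so EBIT − I = R$1,299,930.10.
Degree of combined leverage = contribution ÷ (EBIT − I) = R$9,378,854.10 ÷ R$1,299,930.10 = 7.2149.
%ΔEPS = DCL × %ΔSales = 7.2149 × +17.3% = +124.8%.

+124.8%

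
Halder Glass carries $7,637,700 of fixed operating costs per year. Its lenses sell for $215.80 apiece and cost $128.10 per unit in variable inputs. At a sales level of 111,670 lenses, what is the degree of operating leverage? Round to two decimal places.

4.54

Total contribution margin = 111,670 × $87.70 = $9,793,459.00.
EBIT = $9,793,459.00 − $7,637,700 = $2,155,759.00.
Degree of operating leverage = $9,793,459.00 / $2,155,759.00 = 4.5429.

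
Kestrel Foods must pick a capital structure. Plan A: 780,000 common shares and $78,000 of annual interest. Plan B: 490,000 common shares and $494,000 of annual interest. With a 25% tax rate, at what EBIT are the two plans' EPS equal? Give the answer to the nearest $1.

$1,196,897

Set EPS_A = EPS_B: (EBIT − $78,000)(1 − 0.25) ÷ 780,000 = (EBIT − $494,000)(1 − 0.25) ÷ 490,000.
The (1 − t) factor cancels: (EBIT − 78,000) × 490,000 = (EBIT − 494,000) × 780,000.
Solving, EBIT = (494,000·780,000 − 78,000·490,000) / (780,000 − 490,000) = 347,100,000,000 / 290,000 = 1,196,896.55.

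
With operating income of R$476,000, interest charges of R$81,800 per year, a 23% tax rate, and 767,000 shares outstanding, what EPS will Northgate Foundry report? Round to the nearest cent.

R$0.40

Interest = R$81,800.00, so EBT = R$476,000 − R$81,800.00 = R$394,200.00.
Net income = R$394,200.00 × (1 − 0.23) = R$303,534.00.
EPS = R$303,534.00 ÷ 767,000 = R$0.40.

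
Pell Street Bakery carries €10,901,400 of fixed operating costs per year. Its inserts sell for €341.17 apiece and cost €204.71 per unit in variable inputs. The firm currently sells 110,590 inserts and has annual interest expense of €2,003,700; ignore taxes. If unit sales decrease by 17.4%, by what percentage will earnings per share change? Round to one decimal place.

At 110,590 units, contribution = 110,590 × €136.46 = €15,091,111.40.
Subtracting fixed costs: EBIT = €15,091,111.40 − €10,901,400 = €4,189,711.40.
Interest = €2,003,700.00, so EBIT − I = €2,186,011.40.
Degree of combined leverage = contribution ÷ (EBIT − I) = €15,091,111.40 ÷ €2,186,011.40 = 6.9035.
%ΔEPS = DCL × %ΔSales = 6.9035 × -17.4% = -120.1%.

-120.1%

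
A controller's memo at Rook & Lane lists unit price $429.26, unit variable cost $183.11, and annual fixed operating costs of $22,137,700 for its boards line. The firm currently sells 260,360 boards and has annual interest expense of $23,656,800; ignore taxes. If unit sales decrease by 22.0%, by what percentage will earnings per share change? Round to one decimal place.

Contribution at this volume is 260,360 × $246.15 = $64,087,614.00.
EBIT = $64,087,614.00 − $22,137,700 = $41,949,914.00.
After interest of $23,656,800.00, pre-tax earnings = $18,293,114.00.
DCL = total CM / (EBIT − I) = $64,087,614.00 / $18,293,114.00 = 3.5034.
EPS therefore changes by 3.5034 × (-22.0%) = -77.1%.

-77.1%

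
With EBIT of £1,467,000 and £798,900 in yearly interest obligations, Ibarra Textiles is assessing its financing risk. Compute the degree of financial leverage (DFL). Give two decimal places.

Annual interest charges come to £798,900.00.
Degree of financial leverage = EBIT / (EBIT − interest) = £1,467,000 / £668,100.00 = 2.1958.

2.20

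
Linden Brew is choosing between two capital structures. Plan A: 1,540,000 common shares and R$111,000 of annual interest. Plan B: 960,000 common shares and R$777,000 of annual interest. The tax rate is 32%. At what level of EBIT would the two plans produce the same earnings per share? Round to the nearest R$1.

At indifference, (EBIT − 111,000)(1 − t)/1,540,000 = (EBIT − 777,000)(1 − t)/960,000.
The (1 − t) factor cancels: (EBIT − 111,000) × 960,000 = (EBIT − 777,000) × 1,540,000.
EBIT × (1,540,000 − 960,000) = 777,000 × 1,540,000 − 111,000 × 960,000 = 1,090,020,000,000, so EBIT = 1,090,020,000,000 ÷ 580,000 = 1,879,344.83.

R$1,879,345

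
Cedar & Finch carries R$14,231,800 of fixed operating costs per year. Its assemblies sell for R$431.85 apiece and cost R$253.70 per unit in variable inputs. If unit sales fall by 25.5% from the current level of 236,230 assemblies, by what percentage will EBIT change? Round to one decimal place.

At 236,230 units, contribution = 236,230 × R$178.15 = R$42,084,374.50.
Subtracting fixed costs: EBIT = R$42,084,374.50 − R$14,231,800 = R$27,852,574.50.
Degree of operating leverage = R$42,084,374.50 / R$27,852,574.50 = 1.5110.
So EBIT moves 1.5110 × (-25.5%) = -38.5%.

-38.5%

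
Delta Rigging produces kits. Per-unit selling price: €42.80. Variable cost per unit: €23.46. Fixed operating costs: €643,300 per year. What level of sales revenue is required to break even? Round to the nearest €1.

€1,423,642

CM per unit = €42.80 − €23.46 = €19.34; CM ratio = €19.34 / €42.80 = 0.4519.
Break-even sales = FC ÷ CM ratio = €643,300 × €42.80 / €19.34 = €1,423,642.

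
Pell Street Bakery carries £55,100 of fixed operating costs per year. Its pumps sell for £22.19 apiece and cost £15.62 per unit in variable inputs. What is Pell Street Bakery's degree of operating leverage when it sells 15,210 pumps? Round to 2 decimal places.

Total contribution margin = 15,210 × £6.57 = £99,929.70.
Operating income = contribution − fixed costs = £99,929.70 − £55,100 = £44,829.70.
DOL = contribution ÷ EBIT = £99,929.70 ÷ £44,829.70 = 2.2291.

2.23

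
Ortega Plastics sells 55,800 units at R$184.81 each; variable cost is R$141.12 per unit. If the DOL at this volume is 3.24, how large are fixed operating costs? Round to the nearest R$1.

Total contribution margin = 55,800 × R$43.69 = R$2,437,902.00.
Since DOL = CM ÷ EBIT, EBIT = R$2,437,902.00 ÷ 3.24 = R$752,438.89.
Fixed costs = CM − EBIT = R$2,437,902.00 − R$752,438.89 = R$1,685,463.

R$1,685,463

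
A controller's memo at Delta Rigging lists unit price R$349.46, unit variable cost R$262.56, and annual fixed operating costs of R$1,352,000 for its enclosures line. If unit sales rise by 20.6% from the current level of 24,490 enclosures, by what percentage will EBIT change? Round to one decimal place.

+56.5%

At 24,490 units, contribution = 24,490 × R$86.90 = R$2,128,181.00.
EBIT = R$2,128,181.00 − R$1,352,000 = R$776,181.00.
Degree of operating leverage = R$2,128,181.00 / R$776,181.00 = 2.7419.
Operating income changes by 2.7419 × +20.6% = +56.5%.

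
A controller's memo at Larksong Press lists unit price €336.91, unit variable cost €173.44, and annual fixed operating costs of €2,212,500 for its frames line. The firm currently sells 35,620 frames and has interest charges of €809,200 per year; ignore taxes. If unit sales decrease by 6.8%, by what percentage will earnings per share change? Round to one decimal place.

At 35,620 units, contribution = 35,620 × €163.47 = €5,822,801.40.
Subtracting fixed costs: EBIT = €5,822,801.40 − €2,212,500 = €3,610,301.40.
Interest = €809,200.00, so EBIT − I = €2,801,101.40.
Degree of combined leverage = contribution ÷ (EBIT − I) = €5,822,801.40 ÷ €2,801,101.40 = 2.0788.
EPS therefore changes by 2.0788 × (-6.8%) = -14.1%.

-14.1%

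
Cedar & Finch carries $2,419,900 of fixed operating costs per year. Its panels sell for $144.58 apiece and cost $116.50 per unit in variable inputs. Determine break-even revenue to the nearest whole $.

CM per unit = $144.58 − $116.50 = $28.08; CM ratio = $28.08 / $144.58 = 0.1942.
Break-even revenue = fixed costs × price ÷ CM = $2,419,900 × $144.58 ÷ $28.08 = $12,459,727.

$12,459,727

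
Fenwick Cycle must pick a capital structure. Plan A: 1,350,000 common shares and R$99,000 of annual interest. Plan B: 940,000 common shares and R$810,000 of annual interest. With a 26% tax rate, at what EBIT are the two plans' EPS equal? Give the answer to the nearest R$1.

At indifference, (EBIT − 99,000)(1 − t)/1,350,000 = (EBIT − 810,000)(1 − t)/940,000.
The (1 − t) factor cancels: (EBIT − 99,000) × 940,000 = (EBIT − 810,000) × 1,350,000.
EBIT × (1,350,000 − 940,000) = 810,000 × 1,350,000 − 99,000 × 940,000 = 1,000,440,000,000, so EBIT = 1,000,440,000,000 ÷ 410,000 = 2,440,097.56.

R$2,440,098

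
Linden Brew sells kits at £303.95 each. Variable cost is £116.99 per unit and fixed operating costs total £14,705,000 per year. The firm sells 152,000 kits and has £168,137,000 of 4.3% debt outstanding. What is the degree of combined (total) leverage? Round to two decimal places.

4.38

Contribution at this volume is 152,000 × £186.96 = £28,417,920.00.
Subtracting fixed costs: EBIT = £28,417,920.00 − £14,705,000 = £13,712,920.00. Interest = £7,229,891.00.
DOL = £28,417,920.00 ÷ £13,712,920.00 = 2.0723; DFL = £13,712,920.00 ÷ £6,483,029.00 = 2.1152.
Combined leverage = 2.0723 × 2.1152 = 4.3833.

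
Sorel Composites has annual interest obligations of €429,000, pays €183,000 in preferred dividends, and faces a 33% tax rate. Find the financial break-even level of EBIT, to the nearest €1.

€702,134

Grossing the preferred dividend up to pre-tax terms: €183,000 / (1 − 0.33) = €273,134.33.
Financial break-even EBIT = interest + D_p ÷ (1 − t) = €429,000 + €273,134.33 = €702,134.33.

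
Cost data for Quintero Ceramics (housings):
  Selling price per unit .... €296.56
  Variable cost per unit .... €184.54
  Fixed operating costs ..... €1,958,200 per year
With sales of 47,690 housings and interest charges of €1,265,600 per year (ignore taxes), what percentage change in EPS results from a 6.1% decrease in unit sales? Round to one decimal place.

Total contribution margin = 47,690 × €112.02 = €5,342,233.80.
Operating income = contribution − fixed costs = €5,342,233.80 − €1,958,200 = €3,384,033.80.
Interest = €1,265,600.00, so EBIT − I = €2,118,433.80.
DCL = total CM / (EBIT − I) = €5,342,233.80 / €2,118,433.80 = 2.5218.
%ΔEPS = DCL × %ΔSales = 2.5218 × -6.1% = -15.4%.

-15.4%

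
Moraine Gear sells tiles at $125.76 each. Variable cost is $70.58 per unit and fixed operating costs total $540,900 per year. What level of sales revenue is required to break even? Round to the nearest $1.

$1,232,758

Contribution margin per unit = $125.76 − $70.58 = $55.18, a CM ratio of $55.18 ÷ $125.76 = 0.4388.
Break-even sales = FC ÷ CM ratio = $540,900 × $125.76 / $55.18 = $1,232,758.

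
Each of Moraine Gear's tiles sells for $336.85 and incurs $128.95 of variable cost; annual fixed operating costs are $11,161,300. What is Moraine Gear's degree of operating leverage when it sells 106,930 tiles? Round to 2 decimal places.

2.01

Total contribution margin = 106,930 × $207.90 = $22,230,747.00.
Subtracting fixed costs: EBIT = $22,230,747.00 − $11,161,300 = $11,069,447.00.
So DOL = total CM / EBIT = $22,230,747.00 / $11,069,447.00 = 2.0083.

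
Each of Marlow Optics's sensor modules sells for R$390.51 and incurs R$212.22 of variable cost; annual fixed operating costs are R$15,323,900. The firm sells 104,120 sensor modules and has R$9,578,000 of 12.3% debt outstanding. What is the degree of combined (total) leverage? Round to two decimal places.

At 104,120 units, contribution = 104,120 × R$178.29 = R$18,563,554.80.
EBIT = R$18,563,554.80 − R$15,323,900 = R$3,239,654.80. Interest = R$1,178,094.00, so EBIT − I = R$2,061,560.80.
DCL = contribution ÷ (EBIT − I) = R$18,563,554.80 ÷ R$2,061,560.80 = 9.0046.

9.00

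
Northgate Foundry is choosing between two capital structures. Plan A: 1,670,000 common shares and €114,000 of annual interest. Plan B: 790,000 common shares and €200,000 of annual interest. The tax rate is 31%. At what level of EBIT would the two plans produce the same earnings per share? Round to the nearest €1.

€277,205

Set EPS_A = EPS_B: (EBIT − €114,000)(1 − 0.31) ÷ 1,670,000 = (EBIT − €200,000)(1 − 0.31) ÷ 790,000.
Cancelling (1 − t) and cross-multiplying: 790,000·(EBIT − 114,000) = 1,670,000·(EBIT − 200,000).
EBIT × (1,670,000 − 790,000) = 200,000 × 1,670,000 − 114,000 × 790,000 = 243,940,000,000, so EBIT = 243,940,000,000 ÷ 880,000 = 277,204.55.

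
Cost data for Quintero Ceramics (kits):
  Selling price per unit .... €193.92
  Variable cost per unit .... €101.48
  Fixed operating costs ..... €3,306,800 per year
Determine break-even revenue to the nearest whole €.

€6,936,982

Contribution margin per unit = €193.92 − €101.48 = €92.44, a CM ratio of €92.44 ÷ €193.92 = 0.4767.
Break-even sales = FC ÷ CM ratio = €3,306,800 × €193.92 / €92.44 = €6,936,982.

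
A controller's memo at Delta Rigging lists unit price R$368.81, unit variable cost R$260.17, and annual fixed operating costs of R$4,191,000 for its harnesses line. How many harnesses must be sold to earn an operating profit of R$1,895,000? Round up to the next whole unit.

56,020 harnesses

Each unit contributes R$368.81 − R$260.17 = R$108.64.
Units = (FC + target) / CM = (R$4,191,000 + R$1,895,000) / R$108.64 = 56,019.88, so 56,020 harnesses.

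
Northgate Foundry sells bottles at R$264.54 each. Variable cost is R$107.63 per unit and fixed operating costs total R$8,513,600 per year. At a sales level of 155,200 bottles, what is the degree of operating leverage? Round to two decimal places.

1.54

Total contribution margin = 155,200 × R$156.91 = R$24,352,432.00.
Subtracting fixed costs: EBIT = R$24,352,432.00 − R$8,513,600 = R$15,838,832.00.
DOL = contribution ÷ EBIT = R$24,352,432.00 ÷ R$15,838,832.00 = 1.5375.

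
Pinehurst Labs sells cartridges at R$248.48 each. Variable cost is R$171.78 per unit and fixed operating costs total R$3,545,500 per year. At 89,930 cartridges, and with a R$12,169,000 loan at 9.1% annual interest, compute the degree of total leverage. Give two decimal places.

3.07

At 89,930 units, contribution = 89,930 × R$76.70 = R$6,897,631.00.
Operating income = contribution − fixed costs = R$6,897,631.00 − R$3,545,500 = R$3,352,131.00. Interest = R$1,107,379.00.
DOL = R$6,897,631.00 ÷ R$3,352,131.00 = 2.0577; DFL = R$3,352,131.00 ÷ R$2,244,752.00 = 1.4933.
DCL = DOL × DFL = 2.0577 × 1.4933 = 3.0728.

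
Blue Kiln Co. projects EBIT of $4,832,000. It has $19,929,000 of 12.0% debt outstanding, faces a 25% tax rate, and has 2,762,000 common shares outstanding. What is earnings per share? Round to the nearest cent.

Interest = $2,391,480.00, so EBT = $4,832,000 − $2,391,480.00 = $2,440,520.00.
Net income = $2,440,520.00 × (1 − 0.25) = $1,830,390.00.
Per share: $1,830,390.00 / 2,762,000 shares = $0.66.

$0.66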